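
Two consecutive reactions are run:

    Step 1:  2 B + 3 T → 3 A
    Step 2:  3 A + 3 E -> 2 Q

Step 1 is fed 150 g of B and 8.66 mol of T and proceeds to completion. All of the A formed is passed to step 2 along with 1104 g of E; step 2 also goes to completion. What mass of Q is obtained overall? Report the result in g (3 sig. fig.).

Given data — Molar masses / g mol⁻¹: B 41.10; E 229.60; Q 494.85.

Step 1:
n(B) = 150.0 / 41.10 = 3.650 mol
n(T) = 8.660 mol
n/ν → B: 1.825, T: 2.887; B is limiting.
n(A) produced = (3/2) × 3.650 = 5.475 mol
Step 2:
n(A) available = 5.475 mol
n(E) = 1104 / 229.60 = 4.808 mol
n/ν → A: 1.825, E: 1.603; E is limiting.
n(Q) = (2/3) × 4.808 = 3.205 mol
mass = 3.205 × 494.85 = 1586 g

1590 g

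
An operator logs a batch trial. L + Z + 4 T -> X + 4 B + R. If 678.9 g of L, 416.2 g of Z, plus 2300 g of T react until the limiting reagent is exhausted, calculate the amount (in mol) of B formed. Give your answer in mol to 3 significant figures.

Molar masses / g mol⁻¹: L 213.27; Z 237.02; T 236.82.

7.02 mol

n(L) = 678.9 / 213.27 = 3.183 mol
n(Z) = 416.2 / 237.02 = 1.756 mol
n(T) = 2300 / 236.82 = 9.712 mol
n/ν for L = 3.183/1 = 3.183
n/ν for Z = 1.756/1 = 1.756
n/ν for T = 9.712/4 = 2.428
Smallest n/ν is Z → limiting reagent.
n(B) = (4/1) × 1.756 = 7.024 mol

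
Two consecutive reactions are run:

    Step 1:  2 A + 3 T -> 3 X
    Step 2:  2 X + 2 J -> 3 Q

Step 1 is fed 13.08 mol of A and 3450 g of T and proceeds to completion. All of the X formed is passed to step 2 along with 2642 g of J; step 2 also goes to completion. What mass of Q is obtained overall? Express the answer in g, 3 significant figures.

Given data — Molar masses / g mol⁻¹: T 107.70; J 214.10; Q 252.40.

4670 g

Step 1:
n(A) = 13.08 mol
n(T) = 3450 / 107.70 = 32.03 mol
n/ν → A: 6.540, T: 10.68; A is limiting.
n(X) produced = (3/2) × 13.08 = 19.62 mol
Step 2:
n(X) available = 19.62 mol
n(J) = 2642 / 214.10 = 12.34 mol
n/ν → X: 9.810, J: 6.170; J is limiting.
n(Q) = (3/2) × 12.34 = 18.51 mol
mass = 18.51 × 252.40 = 4672 g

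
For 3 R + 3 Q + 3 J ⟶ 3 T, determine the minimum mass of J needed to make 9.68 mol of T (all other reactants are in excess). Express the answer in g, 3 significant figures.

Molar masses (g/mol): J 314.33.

n(T) = 9.680 mol
n(J) = (3/3) × 9.680 = 9.680 mol
mass = 9.680 × 314.33 = 3043 g

3040 g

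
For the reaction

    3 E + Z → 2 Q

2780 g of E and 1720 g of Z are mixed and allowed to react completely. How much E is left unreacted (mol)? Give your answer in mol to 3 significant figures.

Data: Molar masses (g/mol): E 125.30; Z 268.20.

2.95 mol

n(E) = 2780 / 125.30 = 22.19 mol
n(Z) = 1720 / 268.20 = 6.413 mol
n/ν → E: 7.397, Z: 6.413; Z is limiting.
E consumed = (3/1) × 6.413 = 19.24 mol
E remaining = 22.19 − 19.24 = 2.950 mol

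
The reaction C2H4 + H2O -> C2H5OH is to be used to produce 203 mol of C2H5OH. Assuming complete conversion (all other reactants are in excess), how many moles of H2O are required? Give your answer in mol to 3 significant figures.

203 mol

n(C2H5OH) = 203.0 mol
n(H2O) = (1/1) × 203.0 = 203.0 mol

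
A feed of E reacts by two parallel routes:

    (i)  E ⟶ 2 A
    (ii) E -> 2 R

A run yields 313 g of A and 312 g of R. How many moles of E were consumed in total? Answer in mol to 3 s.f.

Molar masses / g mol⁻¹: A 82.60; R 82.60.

3.78 mol

n(A) = 313 / 82.60 = 3.789 mol
n(R) = 312 / 82.60 = 3.777 mol
n(E) via (i) = (1/2)×3.789 = 1.895 mol
n(E) via (ii) = (1/2)×3.777 = 1.889 mol
total n(E) = 1.895 + 1.889 = 3.784 mol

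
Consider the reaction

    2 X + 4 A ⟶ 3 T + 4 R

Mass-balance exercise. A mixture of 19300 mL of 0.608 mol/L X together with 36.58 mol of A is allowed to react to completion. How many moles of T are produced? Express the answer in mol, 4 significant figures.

n(X) = 0.608 × 19300/1000 = 11.73 mol
n(A) = 36.58 mol
n/ν for X = 11.73/2 = 5.865
n/ν for A = 36.58/4 = 9.145
Smallest n/ν is X → limiting reagent.
n(T) = (3/2) × 11.73 = 17.60 mol

17.60 mol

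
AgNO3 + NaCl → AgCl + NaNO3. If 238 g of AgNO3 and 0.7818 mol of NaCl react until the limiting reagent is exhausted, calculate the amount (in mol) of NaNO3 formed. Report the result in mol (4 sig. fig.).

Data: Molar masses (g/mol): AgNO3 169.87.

0.7818 mol

n(AgNO3) = 238.0 / 169.87 = 1.401 mol
n(NaCl) = 0.7818 mol
n/ν → AgNO3: 1.401, NaCl: 0.7818; NaCl is limiting.
n(NaNO3) = (1/1) × 0.7818 = 0.7818 mol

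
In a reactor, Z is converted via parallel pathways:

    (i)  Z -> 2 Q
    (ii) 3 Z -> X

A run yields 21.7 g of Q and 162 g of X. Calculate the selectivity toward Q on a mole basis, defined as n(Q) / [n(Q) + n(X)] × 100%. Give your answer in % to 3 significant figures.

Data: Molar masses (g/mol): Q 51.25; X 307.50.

n(Q) = 21.7 / 51.25 = 0.4234 mol
n(X) = 162 / 307.50 = 0.5268 mol
selectivity = 0.4234/(0.4234+0.5268) × 100 = 44.56 %

44.6 %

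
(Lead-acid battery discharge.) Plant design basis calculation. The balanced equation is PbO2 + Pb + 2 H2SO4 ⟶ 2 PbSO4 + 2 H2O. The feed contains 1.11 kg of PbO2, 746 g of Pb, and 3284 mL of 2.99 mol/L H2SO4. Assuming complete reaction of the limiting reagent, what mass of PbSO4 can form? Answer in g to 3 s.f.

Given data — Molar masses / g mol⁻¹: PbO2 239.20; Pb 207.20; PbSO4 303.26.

n(PbO2) = 1.110×1000 / 239.20 = 4.640 mol
n(Pb) = 746.0 / 207.20 = 3.600 mol
n(H2SO4) = 2.99 × 3284/1000 = 9.819 mol
n/ν for PbO2 = 4.640/1 = 4.640
n/ν for Pb = 3.600/1 = 3.600
n/ν for H2SO4 = 9.819/2 = 4.910
Smallest n/ν is Pb → limiting reagent.
n(PbSO4) = (2/1) × 3.600 = 7.200 mol
mass = 7.200 × 303.26 = 2183 g

2180 g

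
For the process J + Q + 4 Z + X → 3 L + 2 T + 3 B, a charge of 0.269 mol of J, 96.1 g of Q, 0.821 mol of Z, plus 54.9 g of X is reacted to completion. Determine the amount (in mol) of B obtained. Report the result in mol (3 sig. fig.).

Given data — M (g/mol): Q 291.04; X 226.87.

0.616 mol

n(J) = 0.2690 mol
n(Q) = 96.10 / 291.04 = 0.3302 mol
n(Z) = 0.8210 mol
n(X) = 54.90 / 226.87 = 0.2420 mol
n/ν → J: 0.2690, Q: 0.3302, Z: 0.2053, X: 0.2420; Z is limiting.
n(B) = (3/4) × 0.8210 = 0.6158 mol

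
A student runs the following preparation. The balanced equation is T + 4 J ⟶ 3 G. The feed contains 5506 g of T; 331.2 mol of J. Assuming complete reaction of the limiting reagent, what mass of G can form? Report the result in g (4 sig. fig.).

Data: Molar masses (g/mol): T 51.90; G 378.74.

94080 g

n(T) = 5506 / 51.90 = 106.1 mol
n(J) = 331.2 mol
n/ν → T: 106.1, J: 82.80; J is limiting.
n(G) = (3/4) × 331.2 = 248.4 mol
mass = 248.4 × 378.74 = 94080 g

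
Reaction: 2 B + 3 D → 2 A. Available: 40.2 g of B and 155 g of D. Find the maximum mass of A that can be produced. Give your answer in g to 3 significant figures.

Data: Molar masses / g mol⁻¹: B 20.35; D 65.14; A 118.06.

n(B) = 40.20 / 20.35 = 1.975 mol
n(D) = 155.0 / 65.14 = 2.379 mol
n/ν for B = 1.975/2 = 0.9875
n/ν for D = 2.379/3 = 0.7930
Smallest n/ν is D → limiting reagent.
n(A) = (2/3) × 2.379 = 1.586 mol
mass = 1.586 × 118.06 = 187.2 g

187 g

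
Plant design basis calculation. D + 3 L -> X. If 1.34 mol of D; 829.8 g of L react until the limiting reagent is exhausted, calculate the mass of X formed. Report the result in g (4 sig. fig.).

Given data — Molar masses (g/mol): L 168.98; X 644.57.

n(D) = 1.340 mol
n(L) = 829.8 / 168.98 = 4.911 mol
n/ν → D: 1.340, L: 1.637; D is limiting.
n(X) = (1/1) × 1.340 = 1.340 mol
mass = 1.340 × 644.57 = 863.7 g

863.7 g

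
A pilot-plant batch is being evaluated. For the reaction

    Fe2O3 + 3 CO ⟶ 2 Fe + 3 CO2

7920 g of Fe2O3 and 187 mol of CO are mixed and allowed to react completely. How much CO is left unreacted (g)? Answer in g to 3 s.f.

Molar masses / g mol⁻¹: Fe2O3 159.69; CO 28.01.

n(Fe2O3) = 7920 / 159.69 = 49.60 mol
n(CO) = 187.0 mol
n/ν for Fe2O3 = 49.60/1 = 49.60
n/ν for CO = 187.0/3 = 62.33
Smallest n/ν is Fe2O3 → limiting reagent.
CO consumed = (3/1) × 49.60 = 148.8 mol
CO remaining = 187.0 − 148.8 = 38.20 mol
mass = 38.20 × 28.01 = 1070 g

1070 g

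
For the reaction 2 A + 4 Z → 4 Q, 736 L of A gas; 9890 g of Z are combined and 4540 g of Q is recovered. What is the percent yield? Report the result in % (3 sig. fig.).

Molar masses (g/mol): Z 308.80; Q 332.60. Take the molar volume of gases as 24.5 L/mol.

n(A) = 736.0 / 24.5 = 30.04 mol
n(Z) = 9890 / 308.80 = 32.03 mol
n/ν for A = 30.04/2 = 15.02
n/ν for Z = 32.03/4 = 8.008
Smallest n/ν is Z → limiting reagent.
theoretical n(Q) = (4/4) × 32.03 = 32.03 mol → 10650 g
% yield = 4540 / 10650 × 100 = 42.63 %

42.6 %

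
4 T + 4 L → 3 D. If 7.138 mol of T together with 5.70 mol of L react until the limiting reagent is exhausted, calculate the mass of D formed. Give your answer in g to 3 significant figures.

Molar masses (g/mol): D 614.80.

n(T) = 7.138 mol
n(L) = 5.700 mol
n/ν for T = 7.138/4 = 1.785
n/ν for L = 5.700/4 = 1.425
Smallest n/ν is L → limiting reagent.
n(D) = (3/4) × 5.700 = 4.275 mol
mass = 4.275 × 614.80 = 2628 g

2630 g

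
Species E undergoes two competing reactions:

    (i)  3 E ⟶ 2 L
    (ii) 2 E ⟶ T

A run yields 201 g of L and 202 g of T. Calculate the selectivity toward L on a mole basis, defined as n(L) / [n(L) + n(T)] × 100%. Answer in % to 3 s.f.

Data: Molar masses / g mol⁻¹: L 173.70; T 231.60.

57.0 %

n(L) = 201 / 173.70 = 1.157 mol
n(T) = 202 / 231.60 = 0.8722 mol
selectivity = 1.157/(1.157+0.8722) × 100 = 57.02 %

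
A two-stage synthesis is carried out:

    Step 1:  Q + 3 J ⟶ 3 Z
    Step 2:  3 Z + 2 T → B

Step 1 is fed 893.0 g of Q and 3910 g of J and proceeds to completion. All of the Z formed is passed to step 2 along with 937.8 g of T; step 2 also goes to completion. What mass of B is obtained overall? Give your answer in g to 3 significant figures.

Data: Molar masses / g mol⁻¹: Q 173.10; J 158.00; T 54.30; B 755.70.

3900 g

Step 1:
n(Q) = 893.0 / 173.10 = 5.159 mol
n(J) = 3910 / 158.00 = 24.75 mol
n/ν → Q: 5.159, J: 8.250; Q is limiting.
n(Z) produced = (3/1) × 5.159 = 15.48 mol
Step 2:
n(Z) available = 15.48 mol
n(T) = 937.8 / 54.30 = 17.27 mol
n/ν → Z: 5.160, T: 8.635; Z is limiting.
n(B) = (1/3) × 15.48 = 5.160 mol
mass = 5.160 × 755.70 = 3899 g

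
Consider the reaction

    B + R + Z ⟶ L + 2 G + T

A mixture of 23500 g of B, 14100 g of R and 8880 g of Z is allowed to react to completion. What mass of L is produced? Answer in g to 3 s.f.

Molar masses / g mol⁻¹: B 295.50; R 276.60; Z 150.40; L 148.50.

n(B) = 23500 / 295.50 = 79.53 mol
n(R) = 14100 / 276.60 = 50.98 mol
n(Z) = 8880 / 150.40 = 59.04 mol
n/ν for B = 79.53/1 = 79.53
n/ν for R = 50.98/1 = 50.98
n/ν for Z = 59.04/1 = 59.04
Smallest n/ν is R → limiting reagent.
n(L) = (1/1) × 50.98 = 50.98 mol
mass = 50.98 × 148.50 = 7571 g

7570 g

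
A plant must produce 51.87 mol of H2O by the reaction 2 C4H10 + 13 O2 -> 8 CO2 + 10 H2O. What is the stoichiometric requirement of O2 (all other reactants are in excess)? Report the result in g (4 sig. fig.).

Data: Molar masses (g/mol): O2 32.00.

2158 g

n(H2O) = 51.87 mol
n(O2) = (13/10) × 51.87 = 67.43 mol
mass = 67.43 × 32.00 = 2158 g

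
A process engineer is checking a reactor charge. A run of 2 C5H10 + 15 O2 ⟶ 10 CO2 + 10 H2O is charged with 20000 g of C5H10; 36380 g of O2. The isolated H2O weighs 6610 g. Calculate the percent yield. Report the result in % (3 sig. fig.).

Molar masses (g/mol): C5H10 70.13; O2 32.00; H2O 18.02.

48.4 %

n(C5H10) = 20000 / 70.13 = 285.2 mol
n(O2) = 36380 / 32.00 = 1137 mol
n/ν → C5H10: 142.6, O2: 75.80; O2 is limiting.
theoretical n(H2O) = (10/15) × 1137 = 758.0 mol → 13660 g
% yield = 6610 / 13660 × 100 = 48.39 %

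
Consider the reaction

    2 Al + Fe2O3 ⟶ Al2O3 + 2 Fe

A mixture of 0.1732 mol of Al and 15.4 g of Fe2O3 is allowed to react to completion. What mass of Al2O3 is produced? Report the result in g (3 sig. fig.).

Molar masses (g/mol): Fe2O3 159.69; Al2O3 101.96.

8.83 g

n(Al) = 0.1732 mol
n(Fe2O3) = 15.40 / 159.69 = 0.09644 mol
n/ν → Al: 0.08660, Fe2O3: 0.09644; Al is limiting.
n(Al2O3) = (1/2) × 0.1732 = 0.08660 mol
mass = 0.08660 × 101.96 = 8.830 g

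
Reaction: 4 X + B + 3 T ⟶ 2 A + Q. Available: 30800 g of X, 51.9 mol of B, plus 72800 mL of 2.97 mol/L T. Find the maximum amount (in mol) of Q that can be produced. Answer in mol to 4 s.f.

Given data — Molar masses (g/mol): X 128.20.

51.90 mol

n(X) = 30800 / 128.20 = 240.2 mol
n(B) = 51.90 mol
n(T) = 2.97 × 72800/1000 = 216.2 mol
n/ν → X: 60.05, B: 51.90, T: 72.07; B is limiting.
n(Q) = (1/1) × 51.90 = 51.90 mol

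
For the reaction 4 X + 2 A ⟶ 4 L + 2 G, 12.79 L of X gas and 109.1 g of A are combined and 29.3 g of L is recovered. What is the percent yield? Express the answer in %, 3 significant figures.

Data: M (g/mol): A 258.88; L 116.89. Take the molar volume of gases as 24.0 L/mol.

47.0 %

n(X) = 12.79 / 24.0 = 0.5329 mol
n(A) = 109.1 / 258.88 = 0.4214 mol
n/ν for X = 0.5329/4 = 0.1332
n/ν for A = 0.4214/2 = 0.2107
Smallest n/ν is X → limiting reagent.
theoretical n(L) = (4/4) × 0.5329 = 0.5329 mol → 62.29 g
% yield = 29.3 / 62.29 × 100 = 47.04 %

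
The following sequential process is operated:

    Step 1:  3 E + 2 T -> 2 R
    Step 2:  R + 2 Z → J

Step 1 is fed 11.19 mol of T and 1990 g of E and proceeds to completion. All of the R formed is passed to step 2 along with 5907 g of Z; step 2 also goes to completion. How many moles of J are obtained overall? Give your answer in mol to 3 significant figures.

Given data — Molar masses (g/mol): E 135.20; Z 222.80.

Step 1:
n(T) = 11.19 mol
n(E) = 1990 / 135.20 = 14.72 mol
n/ν for T = 11.19/2 = 5.595
n/ν for E = 14.72/3 = 4.907
Smallest n/ν is E → limiting reagent.
n(R) produced = (2/3) × 14.72 = 9.813 mol
Step 2:
n(R) available = 9.813 mol
n(Z) = 5907 / 222.80 = 26.51 mol
n/ν for R = 9.813/1 = 9.813
n/ν for Z = 26.51/2 = 13.26
Smallest n/ν is R → limiting reagent.
n(J) = (1/1) × 9.813 = 9.813 mol

9.81 mol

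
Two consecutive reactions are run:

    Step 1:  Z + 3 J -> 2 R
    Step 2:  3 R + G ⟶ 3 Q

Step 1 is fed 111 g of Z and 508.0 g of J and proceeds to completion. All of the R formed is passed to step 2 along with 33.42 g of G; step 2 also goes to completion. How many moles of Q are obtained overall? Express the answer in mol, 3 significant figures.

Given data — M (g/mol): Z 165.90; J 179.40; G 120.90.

Step 1:
n(Z) = 111.0 / 165.90 = 0.6691 mol
n(J) = 508.0 / 179.40 = 2.832 mol
n/ν for Z = 0.6691/1 = 0.6691
n/ν for J = 2.832/3 = 0.9440
Smallest n/ν is Z → limiting reagent.
n(R) produced = (2/1) × 0.6691 = 1.338 mol
Step 2:
n(R) available = 1.338 mol
n(G) = 33.42 / 120.90 = 0.2764 mol
n/ν for R = 1.338/3 = 0.4460
n/ν for G = 0.2764/1 = 0.2764
Smallest n/ν is G → limiting reagent.
n(Q) = (3/1) × 0.2764 = 0.8292 mol

0.829 mol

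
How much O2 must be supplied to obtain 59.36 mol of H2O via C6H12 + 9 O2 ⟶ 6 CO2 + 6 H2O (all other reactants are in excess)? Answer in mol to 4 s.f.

n(H2O) = 59.36 mol
n(O2) = (9/6) × 59.36 = 89.04 mol

89.04 mol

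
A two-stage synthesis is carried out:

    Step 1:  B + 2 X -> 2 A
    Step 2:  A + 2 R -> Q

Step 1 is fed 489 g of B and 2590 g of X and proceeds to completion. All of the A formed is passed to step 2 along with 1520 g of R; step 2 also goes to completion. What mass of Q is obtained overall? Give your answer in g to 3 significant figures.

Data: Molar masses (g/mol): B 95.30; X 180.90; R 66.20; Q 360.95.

3700 g

Step 1:
n(B) = 489.0 / 95.30 = 5.131 mol
n(X) = 2590 / 180.90 = 14.32 mol
n/ν → B: 5.131, X: 7.160; B is limiting.
n(A) produced = (2/1) × 5.131 = 10.26 mol
Step 2:
n(A) available = 10.26 mol
n(R) = 1520 / 66.20 = 22.96 mol
n/ν → A: 10.26, R: 11.48; A is limiting.
n(Q) = (1/1) × 10.26 = 10.26 mol
mass = 10.26 × 360.95 = 3703 g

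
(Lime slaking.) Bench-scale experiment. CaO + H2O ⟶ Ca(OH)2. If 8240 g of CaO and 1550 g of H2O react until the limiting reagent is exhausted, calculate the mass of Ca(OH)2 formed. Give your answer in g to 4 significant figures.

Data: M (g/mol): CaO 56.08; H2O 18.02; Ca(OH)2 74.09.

6373 g

n(CaO) = 8240 / 56.08 = 146.9 mol
n(H2O) = 1550 / 18.02 = 86.02 mol
n/ν → CaO: 146.9, H2O: 86.02; H2O is limiting.
n(Ca(OH)2) = (1/1) × 86.02 = 86.02 mol
mass = 86.02 × 74.09 = 6373 g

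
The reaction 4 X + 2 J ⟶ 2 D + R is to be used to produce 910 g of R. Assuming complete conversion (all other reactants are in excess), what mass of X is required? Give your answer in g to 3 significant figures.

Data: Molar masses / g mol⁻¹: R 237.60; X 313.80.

4810 g

n(R) = 910 / 237.60 = 3.830 mol
n(X) = (4/1) × 3.830 = 15.32 mol
mass = 15.32 × 313.80 = 4807 g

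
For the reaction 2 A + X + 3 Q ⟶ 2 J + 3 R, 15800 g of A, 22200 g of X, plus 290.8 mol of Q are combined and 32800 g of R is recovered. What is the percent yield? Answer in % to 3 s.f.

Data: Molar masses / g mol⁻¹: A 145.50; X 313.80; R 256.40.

n(A) = 15800 / 145.50 = 108.6 mol
n(X) = 22200 / 313.80 = 70.75 mol
n(Q) = 290.8 mol
n/ν → A: 54.30, X: 70.75, Q: 96.93; A is limiting.
theoretical n(R) = (3/2) × 108.6 = 162.9 mol → 41770 g
% yield = 32800 / 41770 × 100 = 78.53 %

78.5 %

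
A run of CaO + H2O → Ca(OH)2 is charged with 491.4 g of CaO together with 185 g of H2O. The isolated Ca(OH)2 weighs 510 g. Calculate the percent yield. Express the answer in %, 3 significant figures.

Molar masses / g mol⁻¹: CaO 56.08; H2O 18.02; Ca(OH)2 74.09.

78.6 %

n(CaO) = 491.4 / 56.08 = 8.762 mol
n(H2O) = 185.0 / 18.02 = 10.27 mol
n/ν for CaO = 8.762/1 = 8.762
n/ν for H2O = 10.27/1 = 10.27
Smallest n/ν is CaO → limiting reagent.
theoretical n(Ca(OH)2) = (1/1) × 8.762 = 8.762 mol → 649.2 g
% yield = 510 / 649.2 × 100 = 78.56 %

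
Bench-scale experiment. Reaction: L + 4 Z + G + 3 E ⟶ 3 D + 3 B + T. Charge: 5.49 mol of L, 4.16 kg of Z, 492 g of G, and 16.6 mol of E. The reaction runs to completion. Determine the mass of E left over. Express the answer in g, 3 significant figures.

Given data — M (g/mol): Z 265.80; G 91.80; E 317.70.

1540 g

n(L) = 5.490 mol
n(Z) = 4.160×1000 / 265.80 = 15.65 mol
n(G) = 492.0 / 91.80 = 5.359 mol
n(E) = 16.60 mol
n/ν → L: 5.490, Z: 3.913, G: 5.359, E: 5.533; Z is limiting.
E consumed = (3/4) × 15.65 = 11.74 mol
E remaining = 16.60 − 11.74 = 4.860 mol
mass = 4.860 × 317.70 = 1544 g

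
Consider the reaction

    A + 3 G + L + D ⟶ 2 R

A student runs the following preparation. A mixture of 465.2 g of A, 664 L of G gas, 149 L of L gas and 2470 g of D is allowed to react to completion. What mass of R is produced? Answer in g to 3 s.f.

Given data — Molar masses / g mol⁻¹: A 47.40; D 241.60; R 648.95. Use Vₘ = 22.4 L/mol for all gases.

8630 g

n(A) = 465.2 / 47.40 = 9.814 mol
n(G) = 664.0 / 22.4 = 29.64 mol
n(L) = 149.0 / 22.4 = 6.652 mol
n(D) = 2470 / 241.60 = 10.22 mol
n/ν for A = 9.814/1 = 9.814
n/ν for G = 29.64/3 = 9.880
n/ν for L = 6.652/1 = 6.652
n/ν for D = 10.22/1 = 10.22
Smallest n/ν is L → limiting reagent.
n(R) = (2/1) × 6.652 = 13.30 mol
mass = 13.30 × 648.95 = 8631 g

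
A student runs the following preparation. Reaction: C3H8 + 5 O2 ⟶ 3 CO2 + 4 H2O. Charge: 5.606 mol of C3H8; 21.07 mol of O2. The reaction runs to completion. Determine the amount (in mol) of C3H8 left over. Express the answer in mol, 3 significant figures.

1.39 mol

n(C3H8) = 5.606 mol
n(O2) = 21.07 mol
n/ν for C3H8 = 5.606/1 = 5.606
n/ν for O2 = 21.07/5 = 4.214
Smallest n/ν is O2 → limiting reagent.
C3H8 consumed = (1/5) × 21.07 = 4.214 mol
C3H8 remaining = 5.606 − 4.214 = 1.392 mol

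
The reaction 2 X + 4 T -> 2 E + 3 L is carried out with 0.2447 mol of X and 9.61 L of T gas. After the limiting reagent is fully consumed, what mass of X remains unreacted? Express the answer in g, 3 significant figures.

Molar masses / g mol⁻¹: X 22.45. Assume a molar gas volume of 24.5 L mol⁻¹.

n(X) = 0.2447 mol
n(T) = 9.610 / 24.5 = 0.3922 mol
n/ν → X: 0.1224, T: 0.09805; T is limiting.
X consumed = (2/4) × 0.3922 = 0.1961 mol
X remaining = 0.2447 − 0.1961 = 0.04860 mol
mass = 0.04860 × 22.45 = 1.091 g

1.09 g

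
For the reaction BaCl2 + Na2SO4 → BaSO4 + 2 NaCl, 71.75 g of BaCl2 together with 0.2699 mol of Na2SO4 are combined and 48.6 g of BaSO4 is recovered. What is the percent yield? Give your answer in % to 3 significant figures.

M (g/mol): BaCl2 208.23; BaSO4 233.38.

n(BaCl2) = 71.75 / 208.23 = 0.3446 mol
n(Na2SO4) = 0.2699 mol
n/ν for BaCl2 = 0.3446/1 = 0.3446
n/ν for Na2SO4 = 0.2699/1 = 0.2699
Smallest n/ν is Na2SO4 → limiting reagent.
theoretical n(BaSO4) = (1/1) × 0.2699 = 0.2699 mol → 62.99 g
% yield = 48.6 / 62.99 × 100 = 77.16 %

77.2 %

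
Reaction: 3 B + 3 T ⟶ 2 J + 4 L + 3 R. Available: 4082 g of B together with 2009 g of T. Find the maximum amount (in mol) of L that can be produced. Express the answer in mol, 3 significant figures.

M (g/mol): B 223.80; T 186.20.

14.4 mol

n(B) = 4082 / 223.80 = 18.24 mol
n(T) = 2009 / 186.20 = 10.79 mol
n/ν → B: 6.080, T: 3.597; T is limiting.
n(L) = (4/3) × 10.79 = 14.39 mol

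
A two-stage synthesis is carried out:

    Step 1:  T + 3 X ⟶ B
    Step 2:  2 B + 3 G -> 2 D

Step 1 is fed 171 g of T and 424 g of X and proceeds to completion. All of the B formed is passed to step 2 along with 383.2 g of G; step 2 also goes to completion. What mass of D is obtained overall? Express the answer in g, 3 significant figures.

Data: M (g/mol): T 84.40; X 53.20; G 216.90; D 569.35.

671 g

Step 1:
n(T) = 171.0 / 84.40 = 2.026 mol
n(X) = 424.0 / 53.20 = 7.970 mol
n/ν for T = 2.026/1 = 2.026
n/ν for X = 7.970/3 = 2.657
Smallest n/ν is T → limiting reagent.
n(B) produced = (1/1) × 2.026 = 2.026 mol
Step 2:
n(B) available = 2.026 mol
n(G) = 383.2 / 216.90 = 1.767 mol
n/ν for B = 2.026/2 = 1.013
n/ν for G = 1.767/3 = 0.5890
Smallest n/ν is G → limiting reagent.
n(D) = (2/3) × 1.767 = 1.178 mol
mass = 1.178 × 569.35 = 670.7 g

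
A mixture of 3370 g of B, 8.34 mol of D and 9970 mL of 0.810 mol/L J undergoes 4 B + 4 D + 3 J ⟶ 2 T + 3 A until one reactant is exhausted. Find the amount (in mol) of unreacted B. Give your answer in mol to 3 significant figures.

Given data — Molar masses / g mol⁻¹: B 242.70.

n(B) = 3370 / 242.70 = 13.89 mol
n(D) = 8.340 mol
n(J) = 0.810 × 9970/1000 = 8.076 mol
n/ν → B: 3.473, D: 2.085, J: 2.692; D is limiting.
B consumed = (4/4) × 8.340 = 8.340 mol
B remaining = 13.89 − 8.340 = 5.550 mol

5.55 mol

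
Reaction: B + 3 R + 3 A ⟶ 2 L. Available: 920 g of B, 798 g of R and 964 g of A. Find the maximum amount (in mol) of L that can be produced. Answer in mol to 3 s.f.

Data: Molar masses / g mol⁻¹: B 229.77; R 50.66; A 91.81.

7.00 mol

n(B) = 920.0 / 229.77 = 4.004 mol
n(R) = 798.0 / 50.66 = 15.75 mol
n(A) = 964.0 / 91.81 = 10.50 mol
n/ν for B = 4.004/1 = 4.004
n/ν for R = 15.75/3 = 5.250
n/ν for A = 10.50/3 = 3.500
Smallest n/ν is A → limiting reagent.
n(L) = (2/3) × 10.50 = 7.000 mol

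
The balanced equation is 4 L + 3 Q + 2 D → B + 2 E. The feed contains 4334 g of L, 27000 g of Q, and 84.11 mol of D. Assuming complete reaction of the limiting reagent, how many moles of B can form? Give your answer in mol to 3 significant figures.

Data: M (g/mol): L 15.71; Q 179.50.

n(L) = 4334 / 15.71 = 275.9 mol
n(Q) = 27000 / 179.50 = 150.4 mol
n(D) = 84.11 mol
n/ν for L = 275.9/4 = 68.98
n/ν for Q = 150.4/3 = 50.13
n/ν for D = 84.11/2 = 42.06
Smallest n/ν is D → limiting reagent.
n(B) = (1/2) × 84.11 = 42.06 mol

42.1 mol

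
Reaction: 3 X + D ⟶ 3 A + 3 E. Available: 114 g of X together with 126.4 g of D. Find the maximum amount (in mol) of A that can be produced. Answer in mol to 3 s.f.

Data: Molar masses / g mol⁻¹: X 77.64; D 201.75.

1.47 mol

n(X) = 114.0 / 77.64 = 1.468 mol
n(D) = 126.4 / 201.75 = 0.6265 mol
n/ν → X: 0.4893, D: 0.6265; X is limiting.
n(A) = (3/3) × 1.468 = 1.468 mol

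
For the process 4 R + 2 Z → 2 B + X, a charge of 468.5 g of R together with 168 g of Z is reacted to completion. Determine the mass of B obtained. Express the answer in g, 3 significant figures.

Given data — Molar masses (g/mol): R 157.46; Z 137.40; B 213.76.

261 g

n(R) = 468.5 / 157.46 = 2.975 mol
n(Z) = 168.0 / 137.40 = 1.223 mol
n/ν for R = 2.975/4 = 0.7438
n/ν for Z = 1.223/2 = 0.6115
Smallest n/ν is Z → limiting reagent.
n(B) = (2/2) × 1.223 = 1.223 mol
mass = 1.223 × 213.76 = 261.4 g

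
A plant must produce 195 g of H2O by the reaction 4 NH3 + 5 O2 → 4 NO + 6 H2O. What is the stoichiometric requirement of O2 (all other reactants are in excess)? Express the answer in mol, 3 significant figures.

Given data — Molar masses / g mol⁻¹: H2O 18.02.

n(H2O) = 195 / 18.02 = 10.82 mol
n(O2) = (5/6) × 10.82 = 9.017 mol

9.02 mol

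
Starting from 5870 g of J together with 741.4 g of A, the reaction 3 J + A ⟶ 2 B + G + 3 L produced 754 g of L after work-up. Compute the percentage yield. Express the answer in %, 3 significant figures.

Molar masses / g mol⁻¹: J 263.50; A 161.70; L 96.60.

56.7 %

n(J) = 5870 / 263.50 = 22.28 mol
n(A) = 741.4 / 161.70 = 4.585 mol
n/ν for J = 22.28/3 = 7.427
n/ν for A = 4.585/1 = 4.585
Smallest n/ν is A → limiting reagent.
theoretical n(L) = (3/1) × 4.585 = 13.76 mol → 1329 g
% yield = 754 / 1329 × 100 = 56.73 %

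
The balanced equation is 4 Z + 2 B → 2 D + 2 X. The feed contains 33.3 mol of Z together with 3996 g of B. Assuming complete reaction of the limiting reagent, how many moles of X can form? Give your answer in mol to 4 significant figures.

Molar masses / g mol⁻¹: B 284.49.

14.05 mol

n(Z) = 33.30 mol
n(B) = 3996 / 284.49 = 14.05 mol
n/ν for Z = 33.30/4 = 8.325
n/ν for B = 14.05/2 = 7.025
Smallest n/ν is B → limiting reagent.
n(X) = (2/2) × 14.05 = 14.05 mol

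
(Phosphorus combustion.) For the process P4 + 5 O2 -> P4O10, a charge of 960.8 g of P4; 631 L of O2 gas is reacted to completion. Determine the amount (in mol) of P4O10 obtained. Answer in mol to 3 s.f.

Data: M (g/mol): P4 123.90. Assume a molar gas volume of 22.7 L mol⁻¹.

n(P4) = 960.8 / 123.90 = 7.755 mol
n(O2) = 631.0 / 22.7 = 27.80 mol
n/ν for P4 = 7.755/1 = 7.755
n/ν for O2 = 27.80/5 = 5.560
Smallest n/ν is O2 → limiting reagent.
n(P4O10) = (1/5) × 27.80 = 5.560 mol

5.56 mol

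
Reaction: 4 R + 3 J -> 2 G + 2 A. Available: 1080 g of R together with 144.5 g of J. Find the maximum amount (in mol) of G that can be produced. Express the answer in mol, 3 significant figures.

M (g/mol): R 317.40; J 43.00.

1.70 mol

n(R) = 1080 / 317.40 = 3.403 mol
n(J) = 144.5 / 43.00 = 3.360 mol
n/ν for R = 3.403/4 = 0.8508
n/ν for J = 3.360/3 = 1.120
Smallest n/ν is R → limiting reagent.
n(G) = (2/4) × 3.403 = 1.702 mol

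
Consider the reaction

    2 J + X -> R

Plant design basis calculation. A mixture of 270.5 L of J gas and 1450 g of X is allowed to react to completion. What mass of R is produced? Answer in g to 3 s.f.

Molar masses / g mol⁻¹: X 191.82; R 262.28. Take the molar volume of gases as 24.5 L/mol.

n(J) = 270.5 / 24.5 = 11.04 mol
n(X) = 1450 / 191.82 = 7.559 mol
n/ν for J = 11.04/2 = 5.520
n/ν for X = 7.559/1 = 7.559
Smallest n/ν is J → limiting reagent.
n(R) = (1/2) × 11.04 = 5.520 mol
mass = 5.520 × 262.28 = 1448 g

1450 g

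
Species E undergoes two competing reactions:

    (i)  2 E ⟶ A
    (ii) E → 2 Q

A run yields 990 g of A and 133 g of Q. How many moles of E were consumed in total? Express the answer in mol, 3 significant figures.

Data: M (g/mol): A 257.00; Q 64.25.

n(A) = 990 / 257.00 = 3.852 mol
n(Q) = 133 / 64.25 = 2.070 mol
n(E) via (i) = (2/1)×3.852 = 7.704 mol
n(E) via (ii) = (1/2)×2.070 = 1.035 mol
total n(E) = 7.704 + 1.035 = 8.739 mol

8.74 mol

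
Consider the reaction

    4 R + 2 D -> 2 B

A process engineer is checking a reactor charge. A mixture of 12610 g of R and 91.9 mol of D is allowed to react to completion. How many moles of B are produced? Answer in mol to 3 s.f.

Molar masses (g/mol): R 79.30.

79.5 mol

n(R) = 12610 / 79.30 = 159.0 mol
n(D) = 91.90 mol
n/ν → R: 39.75, D: 45.95; R is limiting.
n(B) = (2/4) × 159.0 = 79.50 mol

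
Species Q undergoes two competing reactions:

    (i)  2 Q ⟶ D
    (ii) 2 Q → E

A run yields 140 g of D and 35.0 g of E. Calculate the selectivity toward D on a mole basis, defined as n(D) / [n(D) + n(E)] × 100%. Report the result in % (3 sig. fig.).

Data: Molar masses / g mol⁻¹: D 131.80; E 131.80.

n(D) = 140 / 131.80 = 1.062 mol
n(E) = 35.0 / 131.80 = 0.2656 mol
selectivity = 1.062/(1.062+0.2656) × 100 = 79.99 %

80.0 %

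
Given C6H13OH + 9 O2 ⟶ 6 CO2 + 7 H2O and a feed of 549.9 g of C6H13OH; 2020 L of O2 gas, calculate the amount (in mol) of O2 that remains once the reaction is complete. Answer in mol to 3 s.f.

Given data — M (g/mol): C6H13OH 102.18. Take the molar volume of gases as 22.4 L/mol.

n(C6H13OH) = 549.9 / 102.18 = 5.382 mol
n(O2) = 2020 / 22.4 = 90.18 mol
n/ν for C6H13OH = 5.382/1 = 5.382
n/ν for O2 = 90.18/9 = 10.02
Smallest n/ν is C6H13OH → limiting reagent.
O2 consumed = (9/1) × 5.382 = 48.44 mol
O2 remaining = 90.18 − 48.44 = 41.74 mol

41.7 mol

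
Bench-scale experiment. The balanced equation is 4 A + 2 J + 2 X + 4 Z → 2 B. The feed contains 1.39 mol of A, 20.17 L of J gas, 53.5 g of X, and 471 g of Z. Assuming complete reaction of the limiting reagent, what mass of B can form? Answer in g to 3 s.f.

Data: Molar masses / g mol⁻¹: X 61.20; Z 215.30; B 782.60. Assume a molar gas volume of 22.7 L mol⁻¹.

n(A) = 1.390 mol
n(J) = 20.17 / 22.7 = 0.8885 mol
n(X) = 53.50 / 61.20 = 0.8742 mol
n(Z) = 471.0 / 215.30 = 2.188 mol
n/ν for A = 1.390/4 = 0.3475
n/ν for J = 0.8885/2 = 0.4443
n/ν for X = 0.8742/2 = 0.4371
n/ν for Z = 2.188/4 = 0.5470
Smallest n/ν is A → limiting reagent.
n(B) = (2/4) × 1.390 = 0.6950 mol
mass = 0.6950 × 782.60 = 543.9 g

544 g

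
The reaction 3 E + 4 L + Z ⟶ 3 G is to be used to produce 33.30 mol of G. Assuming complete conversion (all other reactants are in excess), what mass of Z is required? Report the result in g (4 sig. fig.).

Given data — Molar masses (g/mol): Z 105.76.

n(G) = 33.30 mol
n(Z) = (1/3) × 33.30 = 11.10 mol
mass = 11.10 × 105.76 = 1174 g

1174 g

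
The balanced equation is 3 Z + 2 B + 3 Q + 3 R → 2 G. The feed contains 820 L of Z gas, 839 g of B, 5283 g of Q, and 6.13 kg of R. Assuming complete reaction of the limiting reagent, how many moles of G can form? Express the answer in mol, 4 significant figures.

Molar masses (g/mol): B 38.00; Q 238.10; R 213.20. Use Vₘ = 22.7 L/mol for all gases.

14.79 mol

n(Z) = 820.0 / 22.7 = 36.12 mol
n(B) = 839.0 / 38.00 = 22.08 mol
n(Q) = 5283 / 238.10 = 22.19 mol
n(R) = 6.130×1000 / 213.20 = 28.75 mol
n/ν for Z = 36.12/3 = 12.04
n/ν for B = 22.08/2 = 11.04
n/ν for Q = 22.19/3 = 7.397
n/ν for R = 28.75/3 = 9.583
Smallest n/ν is Q → limiting reagent.
n(G) = (2/3) × 22.19 = 14.79 mol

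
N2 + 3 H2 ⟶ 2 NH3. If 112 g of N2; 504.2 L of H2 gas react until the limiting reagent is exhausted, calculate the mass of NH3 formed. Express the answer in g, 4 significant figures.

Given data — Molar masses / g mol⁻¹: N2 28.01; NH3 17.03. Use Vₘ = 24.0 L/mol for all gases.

136.2 g

n(N2) = 112.0 / 28.01 = 3.999 mol
n(H2) = 504.2 / 24.0 = 21.01 mol
n/ν for N2 = 3.999/1 = 3.999
n/ν for H2 = 21.01/3 = 7.003
Smallest n/ν is N2 → limiting reagent.
n(NH3) = (2/1) × 3.999 = 7.998 mol
mass = 7.998 × 17.03 = 136.2 g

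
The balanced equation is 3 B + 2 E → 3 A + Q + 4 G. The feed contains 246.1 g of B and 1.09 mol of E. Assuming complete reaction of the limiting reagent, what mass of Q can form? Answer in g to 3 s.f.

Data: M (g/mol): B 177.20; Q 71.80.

33.2 g

n(B) = 246.1 / 177.20 = 1.389 mol
n(E) = 1.090 mol
n/ν for B = 1.389/3 = 0.4630
n/ν for E = 1.090/2 = 0.5450
Smallest n/ν is B → limiting reagent.
n(Q) = (1/3) × 1.389 = 0.4630 mol
mass = 0.4630 × 71.80 = 33.24 g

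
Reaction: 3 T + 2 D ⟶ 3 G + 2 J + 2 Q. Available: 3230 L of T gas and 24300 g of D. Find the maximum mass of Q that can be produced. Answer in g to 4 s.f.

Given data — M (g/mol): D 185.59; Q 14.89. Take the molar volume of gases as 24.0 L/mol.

1336 g

n(T) = 3230 / 24.0 = 134.6 mol
n(D) = 24300 / 185.59 = 130.9 mol
n/ν for T = 134.6/3 = 44.87
n/ν for D = 130.9/2 = 65.45
Smallest n/ν is T → limiting reagent.
n(Q) = (2/3) × 134.6 = 89.73 mol
mass = 89.73 × 14.89 = 1336 g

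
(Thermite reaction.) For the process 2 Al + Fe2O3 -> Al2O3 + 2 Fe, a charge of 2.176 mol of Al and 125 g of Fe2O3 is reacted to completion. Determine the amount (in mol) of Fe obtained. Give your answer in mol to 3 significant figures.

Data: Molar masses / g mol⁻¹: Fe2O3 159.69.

1.57 mol

n(Al) = 2.176 mol
n(Fe2O3) = 125.0 / 159.69 = 0.7828 mol
n/ν → Al: 1.088, Fe2O3: 0.7828; Fe2O3 is limiting.
n(Fe) = (2/1) × 0.7828 = 1.566 mol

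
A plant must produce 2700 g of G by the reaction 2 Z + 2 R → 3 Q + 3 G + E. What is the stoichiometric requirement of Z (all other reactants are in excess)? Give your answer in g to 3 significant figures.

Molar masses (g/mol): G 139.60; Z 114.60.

1480 g

n(G) = 2700 / 139.60 = 19.34 mol
n(Z) = (2/3) × 19.34 = 12.89 mol
mass = 12.89 × 114.60 = 1477 g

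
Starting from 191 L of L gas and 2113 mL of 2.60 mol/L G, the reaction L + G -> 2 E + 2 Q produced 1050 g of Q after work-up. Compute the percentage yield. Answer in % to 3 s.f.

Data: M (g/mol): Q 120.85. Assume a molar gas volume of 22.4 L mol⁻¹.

79.1 %

n(L) = 191.0 / 22.4 = 8.527 mol
n(G) = 2.60 × 2113/1000 = 5.494 mol
n/ν for L = 8.527/1 = 8.527
n/ν for G = 5.494/1 = 5.494
Smallest n/ν is G → limiting reagent.
theoretical n(Q) = (2/1) × 5.494 = 10.99 mol → 1328 g
% yield = 1050 / 1328 × 100 = 79.07 %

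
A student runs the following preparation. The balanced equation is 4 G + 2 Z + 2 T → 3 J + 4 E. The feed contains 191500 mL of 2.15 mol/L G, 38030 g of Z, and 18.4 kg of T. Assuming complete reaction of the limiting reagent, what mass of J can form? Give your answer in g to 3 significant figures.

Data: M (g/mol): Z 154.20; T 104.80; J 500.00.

n(G) = 2.15 × 191500/1000 = 411.7 mol
n(Z) = 38030 / 154.20 = 246.6 mol
n(T) = 18.40×1000 / 104.80 = 175.6 mol
n/ν → G: 102.9, Z: 123.3, T: 87.80; T is limiting.
n(J) = (3/2) × 175.6 = 263.4 mol
mass = 263.4 × 500.00 = 131700 g

132000 g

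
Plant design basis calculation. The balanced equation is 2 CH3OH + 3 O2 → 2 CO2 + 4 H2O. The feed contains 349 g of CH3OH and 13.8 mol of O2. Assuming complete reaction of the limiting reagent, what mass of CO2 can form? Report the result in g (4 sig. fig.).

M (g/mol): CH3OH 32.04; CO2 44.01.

n(CH3OH) = 349.0 / 32.04 = 10.89 mol
n(O2) = 13.80 mol
n/ν for CH3OH = 10.89/2 = 5.445
n/ν for O2 = 13.80/3 = 4.600
Smallest n/ν is O2 → limiting reagent.
n(CO2) = (2/3) × 13.80 = 9.200 mol
mass = 9.200 × 44.01 = 404.9 g

404.9 g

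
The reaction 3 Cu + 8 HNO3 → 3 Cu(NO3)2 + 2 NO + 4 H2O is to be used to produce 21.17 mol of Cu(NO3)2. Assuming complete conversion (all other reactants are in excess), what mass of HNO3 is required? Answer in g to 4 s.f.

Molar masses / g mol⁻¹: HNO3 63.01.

3557 g

n(Cu(NO3)2) = 21.17 mol
n(HNO3) = (8/3) × 21.17 = 56.45 mol
mass = 56.45 × 63.01 = 3557 g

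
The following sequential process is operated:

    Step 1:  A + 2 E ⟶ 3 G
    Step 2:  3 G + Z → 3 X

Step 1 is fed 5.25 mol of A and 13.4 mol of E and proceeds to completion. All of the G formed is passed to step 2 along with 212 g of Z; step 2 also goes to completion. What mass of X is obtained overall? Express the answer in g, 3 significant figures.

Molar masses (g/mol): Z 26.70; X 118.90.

1870 g

Step 1:
n(A) = 5.250 mol
n(E) = 13.40 mol
n/ν for A = 5.250/1 = 5.250
n/ν for E = 13.40/2 = 6.700
Smallest n/ν is A → limiting reagent.
n(G) produced = (3/1) × 5.250 = 15.75 mol
Step 2:
n(G) available = 15.75 mol
n(Z) = 212.0 / 26.70 = 7.940 mol
n/ν for G = 15.75/3 = 5.250
n/ν for Z = 7.940/1 = 7.940
Smallest n/ν is G → limiting reagent.
n(X) = (3/3) × 15.75 = 15.75 mol
mass = 15.75 × 118.90 = 1873 g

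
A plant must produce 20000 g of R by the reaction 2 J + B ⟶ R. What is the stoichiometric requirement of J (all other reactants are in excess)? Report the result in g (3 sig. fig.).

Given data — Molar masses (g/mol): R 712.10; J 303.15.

n(R) = 20000 / 712.10 = 28.09 mol
n(J) = (2/1) × 28.09 = 56.18 mol
mass = 56.18 × 303.15 = 17030 g

17000 g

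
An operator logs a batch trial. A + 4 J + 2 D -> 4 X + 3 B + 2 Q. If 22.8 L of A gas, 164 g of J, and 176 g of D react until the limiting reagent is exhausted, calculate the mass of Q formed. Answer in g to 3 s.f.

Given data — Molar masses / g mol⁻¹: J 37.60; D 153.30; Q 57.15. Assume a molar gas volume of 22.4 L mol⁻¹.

n(A) = 22.80 / 22.4 = 1.018 mol
n(J) = 164.0 / 37.60 = 4.362 mol
n(D) = 176.0 / 153.30 = 1.148 mol
n/ν → A: 1.018, J: 1.091, D: 0.5740; D is limiting.
n(Q) = (2/2) × 1.148 = 1.148 mol
mass = 1.148 × 57.15 = 65.61 g

65.6 g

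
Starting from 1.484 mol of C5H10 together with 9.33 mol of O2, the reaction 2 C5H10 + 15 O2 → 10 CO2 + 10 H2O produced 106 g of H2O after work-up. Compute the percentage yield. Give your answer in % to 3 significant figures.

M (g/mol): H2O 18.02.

94.6 %

n(C5H10) = 1.484 mol
n(O2) = 9.330 mol
n/ν → C5H10: 0.7420, O2: 0.6220; O2 is limiting.
theoretical n(H2O) = (10/15) × 9.330 = 6.220 mol → 112.1 g
% yield = 106 / 112.1 × 100 = 94.56 %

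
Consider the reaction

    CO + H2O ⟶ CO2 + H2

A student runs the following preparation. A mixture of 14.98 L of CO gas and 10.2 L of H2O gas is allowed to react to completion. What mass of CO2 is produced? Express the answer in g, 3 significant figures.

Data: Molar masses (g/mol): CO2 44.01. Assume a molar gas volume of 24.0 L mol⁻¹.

18.7 g

n(CO) = 14.98 / 24.0 = 0.6242 mol
n(H2O) = 10.20 / 24.0 = 0.4250 mol
n/ν → CO: 0.6242, H2O: 0.4250; H2O is limiting.
n(CO2) = (1/1) × 0.4250 = 0.4250 mol
mass = 0.4250 × 44.01 = 18.70 g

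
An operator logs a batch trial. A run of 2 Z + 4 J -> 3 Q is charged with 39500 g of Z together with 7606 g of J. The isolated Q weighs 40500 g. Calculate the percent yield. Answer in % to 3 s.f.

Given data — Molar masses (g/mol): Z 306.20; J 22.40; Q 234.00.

89.4 %

n(Z) = 39500 / 306.20 = 129.0 mol
n(J) = 7606 / 22.40 = 339.6 mol
n/ν for Z = 129.0/2 = 64.50
n/ν for J = 339.6/4 = 84.90
Smallest n/ν is Z → limiting reagent.
theoretical n(Q) = (3/2) × 129.0 = 193.5 mol → 45280 g
% yield = 40500 / 45280 × 100 = 89.44 %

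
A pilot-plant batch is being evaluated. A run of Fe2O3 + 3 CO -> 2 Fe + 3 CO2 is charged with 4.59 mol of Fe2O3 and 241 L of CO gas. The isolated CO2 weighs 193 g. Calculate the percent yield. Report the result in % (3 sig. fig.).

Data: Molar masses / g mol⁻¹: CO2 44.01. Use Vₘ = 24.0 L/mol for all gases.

n(Fe2O3) = 4.590 mol
n(CO) = 241.0 / 24.0 = 10.04 mol
n/ν → Fe2O3: 4.590, CO: 3.347; CO is limiting.
theoretical n(CO2) = (3/3) × 10.04 = 10.04 mol → 441.9 g
% yield = 193 / 441.9 × 100 = 43.68 %

43.7 %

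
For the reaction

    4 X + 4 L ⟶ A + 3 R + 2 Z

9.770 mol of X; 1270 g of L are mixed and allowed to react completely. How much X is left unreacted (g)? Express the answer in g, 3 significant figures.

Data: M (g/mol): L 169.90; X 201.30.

462 g

n(X) = 9.770 mol
n(L) = 1270 / 169.90 = 7.475 mol
n/ν → X: 2.443, L: 1.869; L is limiting.
X consumed = (4/4) × 7.475 = 7.475 mol
X remaining = 9.770 − 7.475 = 2.295 mol
mass = 2.295 × 201.30 = 462.0 g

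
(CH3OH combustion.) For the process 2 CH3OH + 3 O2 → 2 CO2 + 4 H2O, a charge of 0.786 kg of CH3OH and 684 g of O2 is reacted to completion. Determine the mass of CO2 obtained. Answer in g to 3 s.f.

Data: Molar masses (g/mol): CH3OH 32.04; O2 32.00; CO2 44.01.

n(CH3OH) = 0.7860×1000 / 32.04 = 24.53 mol
n(O2) = 684.0 / 32.00 = 21.38 mol
n/ν for CH3OH = 24.53/2 = 12.27
n/ν for O2 = 21.38/3 = 7.127
Smallest n/ν is O2 → limiting reagent.
n(CO2) = (2/3) × 21.38 = 14.25 mol
mass = 14.25 × 44.01 = 627.1 g

627 g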